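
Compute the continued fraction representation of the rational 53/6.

Run the Euclidean algorithm on 53 and 6; the successive quotients are the partial quotients a_0, a_1, ... (each step inverts the fractional part left over by the previous one):
  53 = 8*6 + 5, so a_0 = 8.
  6 = 1*5 + 1, so a_1 = 1.
  5 = 5*1 + 0, so a_2 = 5.
The remainder reaches 0 after 3 divisions, so the expansion has 3 partial quotients, read off in order.

[8; 1, 5]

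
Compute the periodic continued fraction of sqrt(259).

Write x_i = (sqrt(259) + m_i)/d_i with (m_0, d_0) = (0, 1). a_0 = floor(sqrt(259)) = 16, since 16^2 = 256 <= 259 < 289 = 17^2.
Iterate m_{i+1} = d_i*a_i - m_i, d_{i+1} = (259 - m_{i+1}^2)/d_i, a_{i+1} = floor((a_0 + m_{i+1})/d_{i+1}):
  m_1 = 1*16 - 0 = 16, d_1 = (259 - 16^2)/1 = 3/1 = 3, a_1 = floor((16 + 16)/3) = 10.
  m_2 = 3*10 - 16 = 14, d_2 = (259 - 14^2)/3 = 63/3 = 21, a_2 = floor((16 + 14)/21) = 1.
  m_3 = 21*1 - 14 = 7, d_3 = (259 - 7^2)/21 = 210/21 = 10, a_3 = floor((16 + 7)/10) = 2.
  m_4 = 10*2 - 7 = 13, d_4 = (259 - 13^2)/10 = 90/10 = 9, a_4 = floor((16 + 13)/9) = 3.
  m_5 = 9*3 - 13 = 14, d_5 = (259 - 14^2)/9 = 63/9 = 7, a_5 = floor((16 + 14)/7) = 4.
  m_6 = 7*4 - 14 = 14, d_6 = (259 - 14^2)/7 = 63/7 = 9, a_6 = floor((16 + 14)/9) = 3.
  m_7 = 9*3 - 14 = 13, d_7 = (259 - 13^2)/9 = 90/9 = 10, a_7 = floor((16 + 13)/10) = 2.
  m_8 = 10*2 - 13 = 7, d_8 = (259 - 7^2)/10 = 210/10 = 21, a_8 = floor((16 + 7)/21) = 1.
  m_9 = 21*1 - 7 = 14, d_9 = (259 - 14^2)/21 = 63/21 = 3, a_9 = floor((16 + 14)/3) = 10.
  m_10 = 3*10 - 14 = 16, d_10 = (259 - 16^2)/3 = 3/3 = 1, a_10 = floor((16 + 16)/1) = 32.
  m_11 = 1*32 - 16 = 16, d_11 = (259 - 16^2)/1 = 3/1 = 3: (m_11, d_11) = (m_1, d_1) = (16, 3), so from here the quotients repeat a_1, ..., a_10; the period length is 10.
Hence the expansion of sqrt(259) is a_0 = 16 followed by the repeating block 10, 1, 2, 3, 4, 3, 2, 1, 10, 32 (period 10).

[16; (10, 1, 2, 3, 4, 3, 2, 1, 10, 32)]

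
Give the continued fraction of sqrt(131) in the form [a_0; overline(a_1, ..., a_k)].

[11; overline(2, 4, 11, 4, 2, 22)]

Write x_i = (sqrt(131) + m_i)/d_i with (m_0, d_0) = (0, 1). a_0 = floor(sqrt(131)) = 11, since 11^2 = 121 <= 131 < 144 = 12^2.
Iterate m_{i+1} = d_i*a_i - m_i, d_{i+1} = (131 - m_{i+1}^2)/d_i, a_{i+1} = floor((a_0 + m_{i+1})/d_{i+1}):
  m_1 = 1*11 - 0 = 11, d_1 = (131 - 11^2)/1 = 10/1 = 10, a_1 = floor((11 + 11)/10) = 2.
  m_2 = 10*2 - 11 = 9, d_2 = (131 - 9^2)/10 = 50/10 = 5, a_2 = floor((11 + 9)/5) = 4.
  m_3 = 5*4 - 9 = 11, d_3 = (131 - 11^2)/5 = 10/5 = 2, a_3 = floor((11 + 11)/2) = 11.
  m_4 = 2*11 - 11 = 11, d_4 = (131 - 11^2)/2 = 10/2 = 5, a_4 = floor((11 + 11)/5) = 4.
  m_5 = 5*4 - 11 = 9, d_5 = (131 - 9^2)/5 = 50/5 = 10, a_5 = floor((11 + 9)/10) = 2.
  m_6 = 10*2 - 9 = 11, d_6 = (131 - 11^2)/10 = 10/10 = 1, a_6 = floor((11 + 11)/1) = 22.
  m_7 = 1*22 - 11 = 11, d_7 = (131 - 11^2)/1 = 10/1 = 10: (m_7, d_7) = (m_1, d_1) = (11, 10), so from here the quotients repeat a_1, ..., a_6; the period length is 6.
Hence the expansion of sqrt(131) is a_0 = 11 followed by the repeating block 2, 4, 11, 4, 2, 22 (period 6).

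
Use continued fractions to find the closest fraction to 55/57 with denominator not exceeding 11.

Expand x = 55/57 as a continued fraction with the Euclidean algorithm:
  55 = 0*57 + 55, so a_0 = 0.
  57 = 1*55 + 2, so a_1 = 1.
  55 = 27*2 + 1, so a_2 = 27.
  2 = 2*1 + 0, so a_3 = 2.
so x = [0; 1, 27, 2].
Convergents (p_i = a_i*p_{i-1} + p_{i-2}, q_i = a_i*q_{i-1} + q_{i-2} with p_{-2}=0, p_{-1}=1, q_{-2}=1, q_{-1}=0), until the denominator exceeds 11:
  i=0: a_0=0, p_0 = 0*1 + 0 = 0, q_0 = 0*0 + 1 = 1.
  i=1: a_1=1, p_1 = 1*0 + 1 = 1, q_1 = 1*1 + 0 = 1.
  i=2: a_2=27, p_2 = 27*1 + 0 = 27, q_2 = 27*1 + 1 = 28.
q_2 = 28 > 11, so the last convergent with denominator <= 11 is p_1/q_1 = 1/1.
The closest fraction with denominator <= 11 is either p_1/q_1 or the intermediate fraction (k*p_1 + p_0)/(k*q_1 + q_0) with the largest k >= 1 whose denominator stays <= 11; these approach x as k grows, and every other convergent or intermediate fraction in range is farther away.
Largest k: floor((11 - q_0)/q_1) = floor((11 - 1)/1) = 10.
That gives (10*1 + 0)/(10*1 + 1) = 10/11.
Compare the errors: |x - 1/1| = |55*1 - 1*57|/(57*1) = 2/57, and |x - 10/11| = |55*11 - 10*57|/(57*11) = 35/627.
Cross-multiplying, 2*627 = 1254 < 1995 = 35*57, so 2/57 is smaller: the convergent 1/1 is closer to x than 10/11.

1/1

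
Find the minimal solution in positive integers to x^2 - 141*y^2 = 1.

First expand sqrt(141) as a continued fraction. With x_i = (sqrt(141) + m_i)/d_i and (m_0, d_0) = (0, 1): a_0 = floor(sqrt(141)) = 11, since 11^2 = 121 <= 141 < 144 = 12^2.
Iterate m_{i+1} = d_i*a_i - m_i, d_{i+1} = (141 - m_{i+1}^2)/d_i, a_{i+1} = floor((a_0 + m_{i+1})/d_{i+1}):
  m_1 = 1*11 - 0 = 11, d_1 = (141 - 11^2)/1 = 20/1 = 20, a_1 = floor((11 + 11)/20) = 1.
  m_2 = 20*1 - 11 = 9, d_2 = (141 - 9^2)/20 = 60/20 = 3, a_2 = floor((11 + 9)/3) = 6.
  m_3 = 3*6 - 9 = 9, d_3 = (141 - 9^2)/3 = 60/3 = 20, a_3 = floor((11 + 9)/20) = 1.
  m_4 = 20*1 - 9 = 11, d_4 = (141 - 11^2)/20 = 20/20 = 1, a_4 = floor((11 + 11)/1) = 22.
  m_5 = 1*22 - 11 = 11, d_5 = (141 - 11^2)/1 = 20/1 = 20: (m_5, d_5) = (m_1, d_1) = (11, 20), so from here the quotients repeat a_1, ..., a_4; the period length is 4.
So sqrt(141) = [11; (1, 6, 1, 22)] with period length k = 4.
k is even, so the fundamental solution of x^2 - 141y^2 = 1 is (p_{k-1}, q_{k-1}) = (p_3, q_3); compute convergents through index 3.
Convergents (p_i = a_i*p_{i-1} + p_{i-2}, q_i = a_i*q_{i-1} + q_{i-2} with p_{-2}=0, p_{-1}=1, q_{-2}=1, q_{-1}=0):
  i=0: a_0=11, p_0 = 11*1 + 0 = 11, q_0 = 11*0 + 1 = 1.
  i=1: a_1=1, p_1 = 1*11 + 1 = 12, q_1 = 1*1 + 0 = 1.
  i=2: a_2=6, p_2 = 6*12 + 11 = 83, q_2 = 6*1 + 1 = 7.
  i=3: a_3=1, p_3 = 1*83 + 12 = 95, q_3 = 1*7 + 1 = 8.
Check: 95^2 - 141*8^2 = 9025 - 9024 = 1, so (x, y) = (95, 8) solves the equation, and by the theorem it is the least positive solution.

(x, y) = (95, 8)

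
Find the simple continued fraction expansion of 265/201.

Run the Euclidean algorithm on 265 and 201; the successive quotients are the partial quotients a_0, a_1, ... (each step inverts the fractional part left over by the previous one):
  265 = 1*201 + 64, so a_0 = 1.
  201 = 3*64 + 9, so a_1 = 3.
  64 = 7*9 + 1, so a_2 = 7.
  9 = 9*1 + 0, so a_3 = 9.
The remainder reaches 0 after 4 divisions, so the expansion has 4 partial quotients, read off in order.

[1; 3, 7, 9]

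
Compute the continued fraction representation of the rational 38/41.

[0; 1, 12, 1, 2]

Run the Euclidean algorithm on 38 and 41; the successive quotients are the partial quotients a_0, a_1, ... (each step inverts the fractional part left over by the previous one):
  38 = 0*41 + 38, so a_0 = 0.
  41 = 1*38 + 3, so a_1 = 1.
  38 = 12*3 + 2, so a_2 = 12.
  3 = 1*2 + 1, so a_3 = 1.
  2 = 2*1 + 0, so a_4 = 2.
The remainder reaches 0 after 5 divisions, so the expansion has 5 partial quotients, read off in order.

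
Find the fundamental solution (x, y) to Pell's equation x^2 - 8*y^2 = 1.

(x, y) = (3, 1)

First expand sqrt(8) as a continued fraction. With x_i = (sqrt(8) + m_i)/d_i and (m_0, d_0) = (0, 1): a_0 = floor(sqrt(8)) = 2, since 2^2 = 4 <= 8 < 9 = 3^2.
Iterate m_{i+1} = d_i*a_i - m_i, d_{i+1} = (8 - m_{i+1}^2)/d_i, a_{i+1} = floor((a_0 + m_{i+1})/d_{i+1}):
  m_1 = 1*2 - 0 = 2, d_1 = (8 - 2^2)/1 = 4/1 = 4, a_1 = floor((2 + 2)/4) = 1.
  m_2 = 4*1 - 2 = 2, d_2 = (8 - 2^2)/4 = 4/4 = 1, a_2 = floor((2 + 2)/1) = 4.
  m_3 = 1*4 - 2 = 2, d_3 = (8 - 2^2)/1 = 4/1 = 4: (m_3, d_3) = (m_1, d_1) = (2, 4), so from here the quotients repeat a_1, a_2; the period length is 2.
So sqrt(8) = [2; (1, 4)] with period length k = 2.
k is even, so the fundamental solution of x^2 - 8y^2 = 1 is (p_{k-1}, q_{k-1}) = (p_1, q_1); compute convergents through index 1.
Convergents (p_i = a_i*p_{i-1} + p_{i-2}, q_i = a_i*q_{i-1} + q_{i-2} with p_{-2}=0, p_{-1}=1, q_{-2}=1, q_{-1}=0):
  i=0: a_0=2, p_0 = 2*1 + 0 = 2, q_0 = 2*0 + 1 = 1.
  i=1: a_1=1, p_1 = 1*2 + 1 = 3, q_1 = 1*1 + 0 = 1.
Check: 3^2 - 8*1^2 = 9 - 8 = 1, so (x, y) = (3, 1) solves the equation, and by the theorem it is the least positive solution.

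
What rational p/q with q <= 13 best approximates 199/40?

Expand x = 199/40 as a continued fraction with the Euclidean algorithm:
  199 = 4*40 + 39, so a_0 = 4.
  40 = 1*39 + 1, so a_1 = 1.
  39 = 39*1 + 0, so a_2 = 39.
so x = [4; 1, 39].
Convergents (p_i = a_i*p_{i-1} + p_{i-2}, q_i = a_i*q_{i-1} + q_{i-2} with p_{-2}=0, p_{-1}=1, q_{-2}=1, q_{-1}=0), until the denominator exceeds 13:
  i=0: a_0=4, p_0 = 4*1 + 0 = 4, q_0 = 4*0 + 1 = 1.
  i=1: a_1=1, p_1 = 1*4 + 1 = 5, q_1 = 1*1 + 0 = 1.
  i=2: a_2=39, p_2 = 39*5 + 4 = 199, q_2 = 39*1 + 1 = 40.
q_2 = 40 > 13, so the last convergent with denominator <= 13 is p_1/q_1 = 5/1.
The closest fraction with denominator <= 13 is either p_1/q_1 or the intermediate fraction (k*p_1 + p_0)/(k*q_1 + q_0) with the largest k >= 1 whose denominator stays <= 13; these approach x as k grows, and every other convergent or intermediate fraction in range is farther away.
Largest k: floor((13 - q_0)/q_1) = floor((13 - 1)/1) = 12.
That gives (12*5 + 4)/(12*1 + 1) = 64/13.
Compare the errors: |x - 5/1| = |199*1 - 5*40|/(40*1) = 1/40, and |x - 64/13| = |199*13 - 64*40|/(40*13) = 27/520.
Cross-multiplying, 1*520 = 520 < 1080 = 27*40, so 1/40 is smaller: the convergent 5/1 is closer to x than 64/13.

5/1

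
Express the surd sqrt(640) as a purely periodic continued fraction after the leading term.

Write x_i = (sqrt(640) + m_i)/d_i with (m_0, d_0) = (0, 1). a_0 = floor(sqrt(640)) = 25, since 25^2 = 625 <= 640 < 676 = 26^2.
Iterate m_{i+1} = d_i*a_i - m_i, d_{i+1} = (640 - m_{i+1}^2)/d_i, a_{i+1} = floor((a_0 + m_{i+1})/d_{i+1}):
  m_1 = 1*25 - 0 = 25, d_1 = (640 - 25^2)/1 = 15/1 = 15, a_1 = floor((25 + 25)/15) = 3.
  m_2 = 15*3 - 25 = 20, d_2 = (640 - 20^2)/15 = 240/15 = 16, a_2 = floor((25 + 20)/16) = 2.
  m_3 = 16*2 - 20 = 12, d_3 = (640 - 12^2)/16 = 496/16 = 31, a_3 = floor((25 + 12)/31) = 1.
  m_4 = 31*1 - 12 = 19, d_4 = (640 - 19^2)/31 = 279/31 = 9, a_4 = floor((25 + 19)/9) = 4.
  m_5 = 9*4 - 19 = 17, d_5 = (640 - 17^2)/9 = 351/9 = 39, a_5 = floor((25 + 17)/39) = 1.
  m_6 = 39*1 - 17 = 22, d_6 = (640 - 22^2)/39 = 156/39 = 4, a_6 = floor((25 + 22)/4) = 11.
  m_7 = 4*11 - 22 = 22, d_7 = (640 - 22^2)/4 = 156/4 = 39, a_7 = floor((25 + 22)/39) = 1.
  m_8 = 39*1 - 22 = 17, d_8 = (640 - 17^2)/39 = 351/39 = 9, a_8 = floor((25 + 17)/9) = 4.
  m_9 = 9*4 - 17 = 19, d_9 = (640 - 19^2)/9 = 279/9 = 31, a_9 = floor((25 + 19)/31) = 1.
  m_10 = 31*1 - 19 = 12, d_10 = (640 - 12^2)/31 = 496/31 = 16, a_10 = floor((25 + 12)/16) = 2.
  m_11 = 16*2 - 12 = 20, d_11 = (640 - 20^2)/16 = 240/16 = 15, a_11 = floor((25 + 20)/15) = 3.
  m_12 = 15*3 - 20 = 25, d_12 = (640 - 25^2)/15 = 15/15 = 1, a_12 = floor((25 + 25)/1) = 50.
  m_13 = 1*50 - 25 = 25, d_13 = (640 - 25^2)/1 = 15/1 = 15: (m_13, d_13) = (m_1, d_1) = (25, 15), so from here the quotients repeat a_1, ..., a_12; the period length is 12.
Hence the expansion of sqrt(640) is a_0 = 25 followed by the repeating block 3, 2, 1, 4, 1, 11, 1, 4, 1, 2, 3, 50 (period 12).

[25; (3, 2, 1, 4, 1, 11, 1, 4, 1, 2, 3, 50)]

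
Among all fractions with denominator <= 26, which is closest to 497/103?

Expand x = 497/103 as a continued fraction with the Euclidean algorithm:
  497 = 4*103 + 85, so a_0 = 4.
  103 = 1*85 + 18, so a_1 = 1.
  85 = 4*18 + 13, so a_2 = 4.
  18 = 1*13 + 5, so a_3 = 1.
  13 = 2*5 + 3, so a_4 = 2.
  5 = 1*3 + 2, so a_5 = 1.
  3 = 1*2 + 1, so a_6 = 1.
  2 = 2*1 + 0, so a_7 = 2.
so x = [4; 1, 4, 1, 2, 1, 1, 2].
Convergents (p_i = a_i*p_{i-1} + p_{i-2}, q_i = a_i*q_{i-1} + q_{i-2} with p_{-2}=0, p_{-1}=1, q_{-2}=1, q_{-1}=0), until the denominator exceeds 26:
  i=0: a_0=4, p_0 = 4*1 + 0 = 4, q_0 = 4*0 + 1 = 1.
  i=1: a_1=1, p_1 = 1*4 + 1 = 5, q_1 = 1*1 + 0 = 1.
  i=2: a_2=4, p_2 = 4*5 + 4 = 24, q_2 = 4*1 + 1 = 5.
  i=3: a_3=1, p_3 = 1*24 + 5 = 29, q_3 = 1*5 + 1 = 6.
  i=4: a_4=2, p_4 = 2*29 + 24 = 82, q_4 = 2*6 + 5 = 17.
  i=5: a_5=1, p_5 = 1*82 + 29 = 111, q_5 = 1*17 + 6 = 23.
  i=6: a_6=1, p_6 = 1*111 + 82 = 193, q_6 = 1*23 + 17 = 40.
q_6 = 40 > 26, so the last convergent with denominator <= 26 is p_5/q_5 = 111/23.
The closest fraction with denominator <= 26 is either p_5/q_5 or the intermediate fraction (k*p_5 + p_4)/(k*q_5 + q_4) with the largest k >= 1 whose denominator stays <= 26; these approach x as k grows, and every other convergent or intermediate fraction in range is farther away.
Largest k: floor((26 - q_4)/q_5) = floor((26 - 17)/23) = 0.
Since k = 0, no intermediate fraction beyond p_5/q_5 has denominator <= 26, so the convergent 111/23 is the closest (its error is |497*23 - 111*103|/(103*23) = 2/2369).

111/23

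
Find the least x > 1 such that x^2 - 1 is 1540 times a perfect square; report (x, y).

First expand sqrt(1540) as a continued fraction. With x_i = (sqrt(1540) + m_i)/d_i and (m_0, d_0) = (0, 1): a_0 = floor(sqrt(1540)) = 39, since 39^2 = 1521 <= 1540 < 1600 = 40^2.
Iterate m_{i+1} = d_i*a_i - m_i, d_{i+1} = (1540 - m_{i+1}^2)/d_i, a_{i+1} = floor((a_0 + m_{i+1})/d_{i+1}):
  m_1 = 1*39 - 0 = 39, d_1 = (1540 - 39^2)/1 = 19/1 = 19, a_1 = floor((39 + 39)/19) = 4.
  m_2 = 19*4 - 39 = 37, d_2 = (1540 - 37^2)/19 = 171/19 = 9, a_2 = floor((39 + 37)/9) = 8.
  m_3 = 9*8 - 37 = 35, d_3 = (1540 - 35^2)/9 = 315/9 = 35, a_3 = floor((39 + 35)/35) = 2.
  m_4 = 35*2 - 35 = 35, d_4 = (1540 - 35^2)/35 = 315/35 = 9, a_4 = floor((39 + 35)/9) = 8.
  m_5 = 9*8 - 35 = 37, d_5 = (1540 - 37^2)/9 = 171/9 = 19, a_5 = floor((39 + 37)/19) = 4.
  m_6 = 19*4 - 37 = 39, d_6 = (1540 - 39^2)/19 = 19/19 = 1, a_6 = floor((39 + 39)/1) = 78.
  m_7 = 1*78 - 39 = 39, d_7 = (1540 - 39^2)/1 = 19/1 = 19: (m_7, d_7) = (m_1, d_1) = (39, 19), so from here the quotients repeat a_1, ..., a_6; the period length is 6.
So sqrt(1540) = [39; (4, 8, 2, 8, 4, 78)] with period length k = 6.
k is even, so the fundamental solution of x^2 - 1540y^2 = 1 is (p_{k-1}, q_{k-1}) = (p_5, q_5); compute convergents through index 5.
Convergents (p_i = a_i*p_{i-1} + p_{i-2}, q_i = a_i*q_{i-1} + q_{i-2} with p_{-2}=0, p_{-1}=1, q_{-2}=1, q_{-1}=0):
  i=0: a_0=39, p_0 = 39*1 + 0 = 39, q_0 = 39*0 + 1 = 1.
  i=1: a_1=4, p_1 = 4*39 + 1 = 157, q_1 = 4*1 + 0 = 4.
  i=2: a_2=8, p_2 = 8*157 + 39 = 1295, q_2 = 8*4 + 1 = 33.
  i=3: a_3=2, p_3 = 2*1295 + 157 = 2747, q_3 = 2*33 + 4 = 70.
  i=4: a_4=8, p_4 = 8*2747 + 1295 = 23271, q_4 = 8*70 + 33 = 593.
  i=5: a_5=4, p_5 = 4*23271 + 2747 = 95831, q_5 = 4*593 + 70 = 2442.
Check: 95831^2 - 1540*2442^2 = 9183580561 - 9183580560 = 1, so (x, y) = (95831, 2442) solves the equation, and by the theorem it is the least positive solution.

(x, y) = (95831, 2442)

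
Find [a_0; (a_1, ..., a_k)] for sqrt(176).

Write x_i = (sqrt(176) + m_i)/d_i with (m_0, d_0) = (0, 1). a_0 = floor(sqrt(176)) = 13, since 13^2 = 169 <= 176 < 196 = 14^2.
Iterate m_{i+1} = d_i*a_i - m_i, d_{i+1} = (176 - m_{i+1}^2)/d_i, a_{i+1} = floor((a_0 + m_{i+1})/d_{i+1}):
  m_1 = 1*13 - 0 = 13, d_1 = (176 - 13^2)/1 = 7/1 = 7, a_1 = floor((13 + 13)/7) = 3.
  m_2 = 7*3 - 13 = 8, d_2 = (176 - 8^2)/7 = 112/7 = 16, a_2 = floor((13 + 8)/16) = 1.
  m_3 = 16*1 - 8 = 8, d_3 = (176 - 8^2)/16 = 112/16 = 7, a_3 = floor((13 + 8)/7) = 3.
  m_4 = 7*3 - 8 = 13, d_4 = (176 - 13^2)/7 = 7/7 = 1, a_4 = floor((13 + 13)/1) = 26.
  m_5 = 1*26 - 13 = 13, d_5 = (176 - 13^2)/1 = 7/1 = 7: (m_5, d_5) = (m_1, d_1) = (13, 7), so from here the quotients repeat a_1, ..., a_4; the period length is 4.
Hence the expansion of sqrt(176) is a_0 = 13 followed by the repeating block 3, 1, 3, 26 (period 4).

[13; (3, 1, 3, 26)]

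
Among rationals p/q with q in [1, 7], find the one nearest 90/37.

17/7

Expand x = 90/37 as a continued fraction with the Euclidean algorithm:
  90 = 2*37 + 16, so a_0 = 2.
  37 = 2*16 + 5, so a_1 = 2.
  16 = 3*5 + 1, so a_2 = 3.
  5 = 5*1 + 0, so a_3 = 5.
so x = [2; 2, 3, 5].
Convergents (p_i = a_i*p_{i-1} + p_{i-2}, q_i = a_i*q_{i-1} + q_{i-2} with p_{-2}=0, p_{-1}=1, q_{-2}=1, q_{-1}=0), until the denominator exceeds 7:
  i=0: a_0=2, p_0 = 2*1 + 0 = 2, q_0 = 2*0 + 1 = 1.
  i=1: a_1=2, p_1 = 2*2 + 1 = 5, q_1 = 2*1 + 0 = 2.
  i=2: a_2=3, p_2 = 3*5 + 2 = 17, q_2 = 3*2 + 1 = 7.
  i=3: a_3=5, p_3 = 5*17 + 5 = 90, q_3 = 5*7 + 2 = 37.
q_3 = 37 > 7, so the last convergent with denominator <= 7 is p_2/q_2 = 17/7.
The closest fraction with denominator <= 7 is either p_2/q_2 or the intermediate fraction (k*p_2 + p_1)/(k*q_2 + q_1) with the largest k >= 1 whose denominator stays <= 7; these approach x as k grows, and every other convergent or intermediate fraction in range is farther away.
Largest k: floor((7 - q_1)/q_2) = floor((7 - 2)/7) = 0.
Since k = 0, no intermediate fraction beyond p_2/q_2 has denominator <= 7, so the convergent 17/7 is the closest (its error is |90*7 - 17*37|/(37*7) = 1/259).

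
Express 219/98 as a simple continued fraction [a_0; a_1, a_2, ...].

[2; 4, 3, 1, 5]

Run the Euclidean algorithm on 219 and 98; the successive quotients are the partial quotients a_0, a_1, ... (each step inverts the fractional part left over by the previous one):
  219 = 2*98 + 23, so a_0 = 2.
  98 = 4*23 + 6, so a_1 = 4.
  23 = 3*6 + 5, so a_2 = 3.
  6 = 1*5 + 1, so a_3 = 1.
  5 = 5*1 + 0, so a_4 = 5.
The remainder reaches 0 after 5 divisions, so the expansion has 5 partial quotients, read off in order.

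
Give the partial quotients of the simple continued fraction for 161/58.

Run the Euclidean algorithm on 161 and 58; the successive quotients are the partial quotients a_0, a_1, ... (each step inverts the fractional part left over by the previous one):
  161 = 2*58 + 45, so a_0 = 2.
  58 = 1*45 + 13, so a_1 = 1.
  45 = 3*13 + 6, so a_2 = 3.
  13 = 2*6 + 1, so a_3 = 2.
  6 = 6*1 + 0, so a_4 = 6.
The remainder reaches 0 after 5 divisions, so the expansion has 5 partial quotients, read off in order.

[2; 1, 3, 2, 6]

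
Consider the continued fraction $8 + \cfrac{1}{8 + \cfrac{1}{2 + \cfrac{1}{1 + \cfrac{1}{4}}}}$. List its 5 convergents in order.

Using the convergent recurrence p_i = a_i*p_{i-1} + p_{i-2}, q_i = a_i*q_{i-1} + q_{i-2} with p_{-2}=0, p_{-1}=1, q_{-2}=1, q_{-1}=0:
  i=0: a_0=8, p_0 = 8*1 + 0 = 8, q_0 = 8*0 + 1 = 1.
  i=1: a_1=8, p_1 = 8*8 + 1 = 65, q_1 = 8*1 + 0 = 8.
  i=2: a_2=2, p_2 = 2*65 + 8 = 138, q_2 = 2*8 + 1 = 17.
  i=3: a_3=1, p_3 = 1*138 + 65 = 203, q_3 = 1*17 + 8 = 25.
  i=4: a_4=4, p_4 = 4*203 + 138 = 950, q_4 = 4*25 + 17 = 117.

8/1, 65/8, 138/17, 203/25, 950/117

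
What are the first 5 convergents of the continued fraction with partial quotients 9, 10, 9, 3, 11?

Using the convergent recurrence p_i = a_i*p_{i-1} + p_{i-2}, q_i = a_i*q_{i-1} + q_{i-2} with p_{-2}=0, p_{-1}=1, q_{-2}=1, q_{-1}=0:
  i=0: a_0=9, p_0 = 9*1 + 0 = 9, q_0 = 9*0 + 1 = 1.
  i=1: a_1=10, p_1 = 10*9 + 1 = 91, q_1 = 10*1 + 0 = 10.
  i=2: a_2=9, p_2 = 9*91 + 9 = 828, q_2 = 9*10 + 1 = 91.
  i=3: a_3=3, p_3 = 3*828 + 91 = 2575, q_3 = 3*91 + 10 = 283.
  i=4: a_4=11, p_4 = 11*2575 + 828 = 29153, q_4 = 11*283 + 91 = 3204.

9/1, 91/10, 828/91, 2575/283, 29153/3204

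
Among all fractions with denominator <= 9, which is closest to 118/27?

35/8

Expand x = 118/27 as a continued fraction with the Euclidean algorithm:
  118 = 4*27 + 10, so a_0 = 4.
  27 = 2*10 + 7, so a_1 = 2.
  10 = 1*7 + 3, so a_2 = 1.
  7 = 2*3 + 1, so a_3 = 2.
  3 = 3*1 + 0, so a_4 = 3.
so x = [4; 2, 1, 2, 3].
Convergents (p_i = a_i*p_{i-1} + p_{i-2}, q_i = a_i*q_{i-1} + q_{i-2} with p_{-2}=0, p_{-1}=1, q_{-2}=1, q_{-1}=0), until the denominator exceeds 9:
  i=0: a_0=4, p_0 = 4*1 + 0 = 4, q_0 = 4*0 + 1 = 1.
  i=1: a_1=2, p_1 = 2*4 + 1 = 9, q_1 = 2*1 + 0 = 2.
  i=2: a_2=1, p_2 = 1*9 + 4 = 13, q_2 = 1*2 + 1 = 3.
  i=3: a_3=2, p_3 = 2*13 + 9 = 35, q_3 = 2*3 + 2 = 8.
  i=4: a_4=3, p_4 = 3*35 + 13 = 118, q_4 = 3*8 + 3 = 27.
q_4 = 27 > 9, so the last convergent with denominator <= 9 is p_3/q_3 = 35/8.
The closest fraction with denominator <= 9 is either p_3/q_3 or the intermediate fraction (k*p_3 + p_2)/(k*q_3 + q_2) with the largest k >= 1 whose denominator stays <= 9; these approach x as k grows, and every other convergent or intermediate fraction in range is farther away.
Largest k: floor((9 - q_2)/q_3) = floor((9 - 3)/8) = 0.
Since k = 0, no intermediate fraction beyond p_3/q_3 has denominator <= 9, so the convergent 35/8 is the closest (its error is |118*8 - 35*27|/(27*8) = 1/216).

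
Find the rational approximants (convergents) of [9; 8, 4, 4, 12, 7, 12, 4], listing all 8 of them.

9/1, 73/8, 301/33, 1277/140, 15625/1713, 110652/12131, 1343449/147285, 5484448/601271

Using the convergent recurrence p_i = a_i*p_{i-1} + p_{i-2}, q_i = a_i*q_{i-1} + q_{i-2} with p_{-2}=0, p_{-1}=1, q_{-2}=1, q_{-1}=0:
  i=0: a_0=9, p_0 = 9*1 + 0 = 9, q_0 = 9*0 + 1 = 1.
  i=1: a_1=8, p_1 = 8*9 + 1 = 73, q_1 = 8*1 + 0 = 8.
  i=2: a_2=4, p_2 = 4*73 + 9 = 301, q_2 = 4*8 + 1 = 33.
  i=3: a_3=4, p_3 = 4*301 + 73 = 1277, q_3 = 4*33 + 8 = 140.
  i=4: a_4=12, p_4 = 12*1277 + 301 = 15625, q_4 = 12*140 + 33 = 1713.
  i=5: a_5=7, p_5 = 7*15625 + 1277 = 110652, q_5 = 7*1713 + 140 = 12131.
  i=6: a_6=12, p_6 = 12*110652 + 15625 = 1343449, q_6 = 12*12131 + 1713 = 147285.
  i=7: a_7=4, p_7 = 4*1343449 + 110652 = 5484448, q_7 = 4*147285 + 12131 = 601271.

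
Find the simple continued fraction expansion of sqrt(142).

Write x_i = (sqrt(142) + m_i)/d_i with (m_0, d_0) = (0, 1). a_0 = floor(sqrt(142)) = 11, since 11^2 = 121 <= 142 < 144 = 12^2.
Iterate m_{i+1} = d_i*a_i - m_i, d_{i+1} = (142 - m_{i+1}^2)/d_i, a_{i+1} = floor((a_0 + m_{i+1})/d_{i+1}):
  m_1 = 1*11 - 0 = 11, d_1 = (142 - 11^2)/1 = 21/1 = 21, a_1 = floor((11 + 11)/21) = 1.
  m_2 = 21*1 - 11 = 10, d_2 = (142 - 10^2)/21 = 42/21 = 2, a_2 = floor((11 + 10)/2) = 10.
  m_3 = 2*10 - 10 = 10, d_3 = (142 - 10^2)/2 = 42/2 = 21, a_3 = floor((11 + 10)/21) = 1.
  m_4 = 21*1 - 10 = 11, d_4 = (142 - 11^2)/21 = 21/21 = 1, a_4 = floor((11 + 11)/1) = 22.
  m_5 = 1*22 - 11 = 11, d_5 = (142 - 11^2)/1 = 21/1 = 21: (m_5, d_5) = (m_1, d_1) = (11, 21), so from here the quotients repeat a_1, ..., a_4; the period length is 4.
Hence the expansion of sqrt(142) is a_0 = 11 followed by the repeating block 1, 10, 1, 22 (period 4).

[11; (1, 10, 1, 22)]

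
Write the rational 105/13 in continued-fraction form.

[8; 13]

Run the Euclidean algorithm on 105 and 13; the successive quotients are the partial quotients a_0, a_1, ... (each step inverts the fractional part left over by the previous one):
  105 = 8*13 + 1, so a_0 = 8.
  13 = 13*1 + 0, so a_1 = 13.
The remainder reaches 0 after 2 divisions, so the expansion has 2 partial quotients, read off in order.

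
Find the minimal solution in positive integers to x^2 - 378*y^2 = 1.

(x, y) = (8749, 450)

First expand sqrt(378) as a continued fraction. With x_i = (sqrt(378) + m_i)/d_i and (m_0, d_0) = (0, 1): a_0 = floor(sqrt(378)) = 19, since 19^2 = 361 <= 378 < 400 = 20^2.
Iterate m_{i+1} = d_i*a_i - m_i, d_{i+1} = (378 - m_{i+1}^2)/d_i, a_{i+1} = floor((a_0 + m_{i+1})/d_{i+1}):
  m_1 = 1*19 - 0 = 19, d_1 = (378 - 19^2)/1 = 17/1 = 17, a_1 = floor((19 + 19)/17) = 2.
  m_2 = 17*2 - 19 = 15, d_2 = (378 - 15^2)/17 = 153/17 = 9, a_2 = floor((19 + 15)/9) = 3.
  m_3 = 9*3 - 15 = 12, d_3 = (378 - 12^2)/9 = 234/9 = 26, a_3 = floor((19 + 12)/26) = 1.
  m_4 = 26*1 - 12 = 14, d_4 = (378 - 14^2)/26 = 182/26 = 7, a_4 = floor((19 + 14)/7) = 4.
  m_5 = 7*4 - 14 = 14, d_5 = (378 - 14^2)/7 = 182/7 = 26, a_5 = floor((19 + 14)/26) = 1.
  m_6 = 26*1 - 14 = 12, d_6 = (378 - 12^2)/26 = 234/26 = 9, a_6 = floor((19 + 12)/9) = 3.
  m_7 = 9*3 - 12 = 15, d_7 = (378 - 15^2)/9 = 153/9 = 17, a_7 = floor((19 + 15)/17) = 2.
  m_8 = 17*2 - 15 = 19, d_8 = (378 - 19^2)/17 = 17/17 = 1, a_8 = floor((19 + 19)/1) = 38.
  m_9 = 1*38 - 19 = 19, d_9 = (378 - 19^2)/1 = 17/1 = 17: (m_9, d_9) = (m_1, d_1) = (19, 17), so from here the quotients repeat a_1, ..., a_8; the period length is 8.
So sqrt(378) = [19; (2, 3, 1, 4, 1, 3, 2, 38)] with period length k = 8.
k is even, so the fundamental solution of x^2 - 378y^2 = 1 is (p_{k-1}, q_{k-1}) = (p_7, q_7); compute convergents through index 7.
Convergents (p_i = a_i*p_{i-1} + p_{i-2}, q_i = a_i*q_{i-1} + q_{i-2} with p_{-2}=0, p_{-1}=1, q_{-2}=1, q_{-1}=0):
  i=0: a_0=19, p_0 = 19*1 + 0 = 19, q_0 = 19*0 + 1 = 1.
  i=1: a_1=2, p_1 = 2*19 + 1 = 39, q_1 = 2*1 + 0 = 2.
  i=2: a_2=3, p_2 = 3*39 + 19 = 136, q_2 = 3*2 + 1 = 7.
  i=3: a_3=1, p_3 = 1*136 + 39 = 175, q_3 = 1*7 + 2 = 9.
  i=4: a_4=4, p_4 = 4*175 + 136 = 836, q_4 = 4*9 + 7 = 43.
  i=5: a_5=1, p_5 = 1*836 + 175 = 1011, q_5 = 1*43 + 9 = 52.
  i=6: a_6=3, p_6 = 3*1011 + 836 = 3869, q_6 = 3*52 + 43 = 199.
  i=7: a_7=2, p_7 = 2*3869 + 1011 = 8749, q_7 = 2*199 + 52 = 450.
Check: 8749^2 - 378*450^2 = 76545001 - 76545000 = 1, so (x, y) = (8749, 450) solves the equation, and by the theorem it is the least positive solution.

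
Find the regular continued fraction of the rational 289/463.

[0; 1, 1, 1, 1, 1, 18, 1, 2]

Run the Euclidean algorithm on 289 and 463; the successive quotients are the partial quotients a_0, a_1, ... (each step inverts the fractional part left over by the previous one):
  289 = 0*463 + 289, so a_0 = 0.
  463 = 1*289 + 174, so a_1 = 1.
  289 = 1*174 + 115, so a_2 = 1.
  174 = 1*115 + 59, so a_3 = 1.
  115 = 1*59 + 56, so a_4 = 1.
  59 = 1*56 + 3, so a_5 = 1.
  56 = 18*3 + 2, so a_6 = 18.
  3 = 1*2 + 1, so a_7 = 1.
  2 = 2*1 + 0, so a_8 = 2.
The remainder reaches 0 after 9 divisions, so the expansion has 9 partial quotients, read off in order.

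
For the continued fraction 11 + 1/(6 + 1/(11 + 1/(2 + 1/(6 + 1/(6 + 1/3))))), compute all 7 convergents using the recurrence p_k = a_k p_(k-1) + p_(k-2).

Using the convergent recurrence p_i = a_i*p_{i-1} + p_{i-2}, q_i = a_i*q_{i-1} + q_{i-2} with p_{-2}=0, p_{-1}=1, q_{-2}=1, q_{-1}=0:
  i=0: a_0=11, p_0 = 11*1 + 0 = 11, q_0 = 11*0 + 1 = 1.
  i=1: a_1=6, p_1 = 6*11 + 1 = 67, q_1 = 6*1 + 0 = 6.
  i=2: a_2=11, p_2 = 11*67 + 11 = 748, q_2 = 11*6 + 1 = 67.
  i=3: a_3=2, p_3 = 2*748 + 67 = 1563, q_3 = 2*67 + 6 = 140.
  i=4: a_4=6, p_4 = 6*1563 + 748 = 10126, q_4 = 6*140 + 67 = 907.
  i=5: a_5=6, p_5 = 6*10126 + 1563 = 62319, q_5 = 6*907 + 140 = 5582.
  i=6: a_6=3, p_6 = 3*62319 + 10126 = 197083, q_6 = 3*5582 + 907 = 17653.

11/1, 67/6, 748/67, 1563/140, 10126/907, 62319/5582, 197083/17653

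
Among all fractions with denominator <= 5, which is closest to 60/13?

23/5

Expand x = 60/13 as a continued fraction with the Euclidean algorithm:
  60 = 4*13 + 8, so a_0 = 4.
  13 = 1*8 + 5, so a_1 = 1.
  8 = 1*5 + 3, so a_2 = 1.
  5 = 1*3 + 2, so a_3 = 1.
  3 = 1*2 + 1, so a_4 = 1.
  2 = 2*1 + 0, so a_5 = 2.
so x = [4; 1, 1, 1, 1, 2].
Convergents (p_i = a_i*p_{i-1} + p_{i-2}, q_i = a_i*q_{i-1} + q_{i-2} with p_{-2}=0, p_{-1}=1, q_{-2}=1, q_{-1}=0), until the denominator exceeds 5:
  i=0: a_0=4, p_0 = 4*1 + 0 = 4, q_0 = 4*0 + 1 = 1.
  i=1: a_1=1, p_1 = 1*4 + 1 = 5, q_1 = 1*1 + 0 = 1.
  i=2: a_2=1, p_2 = 1*5 + 4 = 9, q_2 = 1*1 + 1 = 2.
  i=3: a_3=1, p_3 = 1*9 + 5 = 14, q_3 = 1*2 + 1 = 3.
  i=4: a_4=1, p_4 = 1*14 + 9 = 23, q_4 = 1*3 + 2 = 5.
  i=5: a_5=2, p_5 = 2*23 + 14 = 60, q_5 = 2*5 + 3 = 13.
q_5 = 13 > 5, so the last convergent with denominator <= 5 is p_4/q_4 = 23/5.
The closest fraction with denominator <= 5 is either p_4/q_4 or the intermediate fraction (k*p_4 + p_3)/(k*q_4 + q_3) with the largest k >= 1 whose denominator stays <= 5; these approach x as k grows, and every other convergent or intermediate fraction in range is farther away.
Largest k: floor((5 - q_3)/q_4) = floor((5 - 3)/5) = 0.
Since k = 0, no intermediate fraction beyond p_4/q_4 has denominator <= 5, so the convergent 23/5 is the closest (its error is |60*5 - 23*13|/(13*5) = 1/65).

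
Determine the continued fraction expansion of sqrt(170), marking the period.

Write x_i = (sqrt(170) + m_i)/d_i with (m_0, d_0) = (0, 1). a_0 = floor(sqrt(170)) = 13, since 13^2 = 169 <= 170 < 196 = 14^2.
Iterate m_{i+1} = d_i*a_i - m_i, d_{i+1} = (170 - m_{i+1}^2)/d_i, a_{i+1} = floor((a_0 + m_{i+1})/d_{i+1}):
  m_1 = 1*13 - 0 = 13, d_1 = (170 - 13^2)/1 = 1/1 = 1, a_1 = floor((13 + 13)/1) = 26.
  m_2 = 1*26 - 13 = 13, d_2 = (170 - 13^2)/1 = 1/1 = 1: (m_2, d_2) = (m_1, d_1) = (13, 1), so from here the quotient a_1 repeats; the period length is 1.
Hence the expansion of sqrt(170) is a_0 = 13 followed by the repeating block 26 (period 1).

[13; (26)]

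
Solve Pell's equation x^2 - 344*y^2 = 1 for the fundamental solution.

(x, y) = (10405, 561)

First expand sqrt(344) as a continued fraction. With x_i = (sqrt(344) + m_i)/d_i and (m_0, d_0) = (0, 1): a_0 = floor(sqrt(344)) = 18, since 18^2 = 324 <= 344 < 361 = 19^2.
Iterate m_{i+1} = d_i*a_i - m_i, d_{i+1} = (344 - m_{i+1}^2)/d_i, a_{i+1} = floor((a_0 + m_{i+1})/d_{i+1}):
  m_1 = 1*18 - 0 = 18, d_1 = (344 - 18^2)/1 = 20/1 = 20, a_1 = floor((18 + 18)/20) = 1.
  m_2 = 20*1 - 18 = 2, d_2 = (344 - 2^2)/20 = 340/20 = 17, a_2 = floor((18 + 2)/17) = 1.
  m_3 = 17*1 - 2 = 15, d_3 = (344 - 15^2)/17 = 119/17 = 7, a_3 = floor((18 + 15)/7) = 4.
  m_4 = 7*4 - 15 = 13, d_4 = (344 - 13^2)/7 = 175/7 = 25, a_4 = floor((18 + 13)/25) = 1.
  m_5 = 25*1 - 13 = 12, d_5 = (344 - 12^2)/25 = 200/25 = 8, a_5 = floor((18 + 12)/8) = 3.
  m_6 = 8*3 - 12 = 12, d_6 = (344 - 12^2)/8 = 200/8 = 25, a_6 = floor((18 + 12)/25) = 1.
  m_7 = 25*1 - 12 = 13, d_7 = (344 - 13^2)/25 = 175/25 = 7, a_7 = floor((18 + 13)/7) = 4.
  m_8 = 7*4 - 13 = 15, d_8 = (344 - 15^2)/7 = 119/7 = 17, a_8 = floor((18 + 15)/17) = 1.
  m_9 = 17*1 - 15 = 2, d_9 = (344 - 2^2)/17 = 340/17 = 20, a_9 = floor((18 + 2)/20) = 1.
  m_10 = 20*1 - 2 = 18, d_10 = (344 - 18^2)/20 = 20/20 = 1, a_10 = floor((18 + 18)/1) = 36.
  m_11 = 1*36 - 18 = 18, d_11 = (344 - 18^2)/1 = 20/1 = 20: (m_11, d_11) = (m_1, d_1) = (18, 20), so from here the quotients repeat a_1, ..., a_10; the period length is 10.
So sqrt(344) = [18; (1, 1, 4, 1, 3, 1, 4, 1, 1, 36)] with period length k = 10.
k is even, so the fundamental solution of x^2 - 344y^2 = 1 is (p_{k-1}, q_{k-1}) = (p_9, q_9); compute convergents through index 9.
Convergents (p_i = a_i*p_{i-1} + p_{i-2}, q_i = a_i*q_{i-1} + q_{i-2} with p_{-2}=0, p_{-1}=1, q_{-2}=1, q_{-1}=0):
  i=0: a_0=18, p_0 = 18*1 + 0 = 18, q_0 = 18*0 + 1 = 1.
  i=1: a_1=1, p_1 = 1*18 + 1 = 19, q_1 = 1*1 + 0 = 1.
  i=2: a_2=1, p_2 = 1*19 + 18 = 37, q_2 = 1*1 + 1 = 2.
  i=3: a_3=4, p_3 = 4*37 + 19 = 167, q_3 = 4*2 + 1 = 9.
  i=4: a_4=1, p_4 = 1*167 + 37 = 204, q_4 = 1*9 + 2 = 11.
  i=5: a_5=3, p_5 = 3*204 + 167 = 779, q_5 = 3*11 + 9 = 42.
  i=6: a_6=1, p_6 = 1*779 + 204 = 983, q_6 = 1*42 + 11 = 53.
  i=7: a_7=4, p_7 = 4*983 + 779 = 4711, q_7 = 4*53 + 42 = 254.
  i=8: a_8=1, p_8 = 1*4711 + 983 = 5694, q_8 = 1*254 + 53 = 307.
  i=9: a_9=1, p_9 = 1*5694 + 4711 = 10405, q_9 = 1*307 + 254 = 561.
Check: 10405^2 - 344*561^2 = 108264025 - 108264024 = 1, so (x, y) = (10405, 561) solves the equation, and by the theorem it is the least positive solution.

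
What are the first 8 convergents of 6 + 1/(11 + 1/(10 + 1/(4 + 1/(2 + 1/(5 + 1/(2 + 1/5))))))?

6/1, 67/11, 676/111, 2771/455, 6218/1021, 33861/5560, 73940/12141, 403561/66265

Using the convergent recurrence p_i = a_i*p_{i-1} + p_{i-2}, q_i = a_i*q_{i-1} + q_{i-2} with p_{-2}=0, p_{-1}=1, q_{-2}=1, q_{-1}=0:
  i=0: a_0=6, p_0 = 6*1 + 0 = 6, q_0 = 6*0 + 1 = 1.
  i=1: a_1=11, p_1 = 11*6 + 1 = 67, q_1 = 11*1 + 0 = 11.
  i=2: a_2=10, p_2 = 10*67 + 6 = 676, q_2 = 10*11 + 1 = 111.
  i=3: a_3=4, p_3 = 4*676 + 67 = 2771, q_3 = 4*111 + 11 = 455.
  i=4: a_4=2, p_4 = 2*2771 + 676 = 6218, q_4 = 2*455 + 111 = 1021.
  i=5: a_5=5, p_5 = 5*6218 + 2771 = 33861, q_5 = 5*1021 + 455 = 5560.
  i=6: a_6=2, p_6 = 2*33861 + 6218 = 73940, q_6 = 2*5560 + 1021 = 12141.
  i=7: a_7=5, p_7 = 5*73940 + 33861 = 403561, q_7 = 5*12141 + 5560 = 66265.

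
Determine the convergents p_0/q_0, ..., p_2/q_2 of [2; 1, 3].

Using the convergent recurrence p_i = a_i*p_{i-1} + p_{i-2}, q_i = a_i*q_{i-1} + q_{i-2} with p_{-2}=0, p_{-1}=1, q_{-2}=1, q_{-1}=0:
  i=0: a_0=2, p_0 = 2*1 + 0 = 2, q_0 = 2*0 + 1 = 1.
  i=1: a_1=1, p_1 = 1*2 + 1 = 3, q_1 = 1*1 + 0 = 1.
  i=2: a_2=3, p_2 = 3*3 + 2 = 11, q_2 = 3*1 + 1 = 4.

2/1, 3/1, 11/4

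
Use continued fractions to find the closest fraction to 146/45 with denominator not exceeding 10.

Expand x = 146/45 as a continued fraction with the Euclidean algorithm:
  146 = 3*45 + 11, so a_0 = 3.
  45 = 4*11 + 1, so a_1 = 4.
  11 = 11*1 + 0, so a_2 = 11.
so x = [3; 4, 11].
Convergents (p_i = a_i*p_{i-1} + p_{i-2}, q_i = a_i*q_{i-1} + q_{i-2} with p_{-2}=0, p_{-1}=1, q_{-2}=1, q_{-1}=0), until the denominator exceeds 10:
  i=0: a_0=3, p_0 = 3*1 + 0 = 3, q_0 = 3*0 + 1 = 1.
  i=1: a_1=4, p_1 = 4*3 + 1 = 13, q_1 = 4*1 + 0 = 4.
  i=2: a_2=11, p_2 = 11*13 + 3 = 146, q_2 = 11*4 + 1 = 45.
q_2 = 45 > 10, so the last convergent with denominator <= 10 is p_1/q_1 = 13/4.
The closest fraction with denominator <= 10 is either p_1/q_1 or the intermediate fraction (k*p_1 + p_0)/(k*q_1 + q_0) with the largest k >= 1 whose denominator stays <= 10; these approach x as k grows, and every other convergent or intermediate fraction in range is farther away.
Largest k: floor((10 - q_0)/q_1) = floor((10 - 1)/4) = 2.
That gives (2*13 + 3)/(2*4 + 1) = 29/9.
Compare the errors: |x - 13/4| = |146*4 - 13*45|/(45*4) = 1/180, and |x - 29/9| = |146*9 - 29*45|/(45*9) = 9/405.
Cross-multiplying, 1*405 = 405 < 1620 = 9*180, so 1/180 is smaller: the convergent 13/4 is closer to x than 29/9.

13/4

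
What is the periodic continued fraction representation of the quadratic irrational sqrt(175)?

Write x_i = (sqrt(175) + m_i)/d_i with (m_0, d_0) = (0, 1). a_0 = floor(sqrt(175)) = 13, since 13^2 = 169 <= 175 < 196 = 14^2.
Iterate m_{i+1} = d_i*a_i - m_i, d_{i+1} = (175 - m_{i+1}^2)/d_i, a_{i+1} = floor((a_0 + m_{i+1})/d_{i+1}):
  m_1 = 1*13 - 0 = 13, d_1 = (175 - 13^2)/1 = 6/1 = 6, a_1 = floor((13 + 13)/6) = 4.
  m_2 = 6*4 - 13 = 11, d_2 = (175 - 11^2)/6 = 54/6 = 9, a_2 = floor((13 + 11)/9) = 2.
  m_3 = 9*2 - 11 = 7, d_3 = (175 - 7^2)/9 = 126/9 = 14, a_3 = floor((13 + 7)/14) = 1.
  m_4 = 14*1 - 7 = 7, d_4 = (175 - 7^2)/14 = 126/14 = 9, a_4 = floor((13 + 7)/9) = 2.
  m_5 = 9*2 - 7 = 11, d_5 = (175 - 11^2)/9 = 54/9 = 6, a_5 = floor((13 + 11)/6) = 4.
  m_6 = 6*4 - 11 = 13, d_6 = (175 - 13^2)/6 = 6/6 = 1, a_6 = floor((13 + 13)/1) = 26.
  m_7 = 1*26 - 13 = 13, d_7 = (175 - 13^2)/1 = 6/1 = 6: (m_7, d_7) = (m_1, d_1) = (13, 6), so from here the quotients repeat a_1, ..., a_6; the period length is 6.
Hence the expansion of sqrt(175) is a_0 = 13 followed by the repeating block 4, 2, 1, 2, 4, 26 (period 6).

[13; (4, 2, 1, 2, 4, 26)]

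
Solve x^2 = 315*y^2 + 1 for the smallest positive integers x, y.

First expand sqrt(315) as a continued fraction. With x_i = (sqrt(315) + m_i)/d_i and (m_0, d_0) = (0, 1): a_0 = floor(sqrt(315)) = 17, since 17^2 = 289 <= 315 < 324 = 18^2.
Iterate m_{i+1} = d_i*a_i - m_i, d_{i+1} = (315 - m_{i+1}^2)/d_i, a_{i+1} = floor((a_0 + m_{i+1})/d_{i+1}):
  m_1 = 1*17 - 0 = 17, d_1 = (315 - 17^2)/1 = 26/1 = 26, a_1 = floor((17 + 17)/26) = 1.
  m_2 = 26*1 - 17 = 9, d_2 = (315 - 9^2)/26 = 234/26 = 9, a_2 = floor((17 + 9)/9) = 2.
  m_3 = 9*2 - 9 = 9, d_3 = (315 - 9^2)/9 = 234/9 = 26, a_3 = floor((17 + 9)/26) = 1.
  m_4 = 26*1 - 9 = 17, d_4 = (315 - 17^2)/26 = 26/26 = 1, a_4 = floor((17 + 17)/1) = 34.
  m_5 = 1*34 - 17 = 17, d_5 = (315 - 17^2)/1 = 26/1 = 26: (m_5, d_5) = (m_1, d_1) = (17, 26), so from here the quotients repeat a_1, ..., a_4; the period length is 4.
So sqrt(315) = [17; (1, 2, 1, 34)] with period length k = 4.
k is even, so the fundamental solution of x^2 - 315y^2 = 1 is (p_{k-1}, q_{k-1}) = (p_3, q_3); compute convergents through index 3.
Convergents (p_i = a_i*p_{i-1} + p_{i-2}, q_i = a_i*q_{i-1} + q_{i-2} with p_{-2}=0, p_{-1}=1, q_{-2}=1, q_{-1}=0):
  i=0: a_0=17, p_0 = 17*1 + 0 = 17, q_0 = 17*0 + 1 = 1.
  i=1: a_1=1, p_1 = 1*17 + 1 = 18, q_1 = 1*1 + 0 = 1.
  i=2: a_2=2, p_2 = 2*18 + 17 = 53, q_2 = 2*1 + 1 = 3.
  i=3: a_3=1, p_3 = 1*53 + 18 = 71, q_3 = 1*3 + 1 = 4.
Check: 71^2 - 315*4^2 = 5041 - 5040 = 1, so (x, y) = (71, 4) solves the equation, and by the theorem it is the least positive solution.

(x, y) = (71, 4)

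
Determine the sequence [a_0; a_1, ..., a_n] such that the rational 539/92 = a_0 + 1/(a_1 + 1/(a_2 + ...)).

[5; 1, 6, 13]

Run the Euclidean algorithm on 539 and 92; the successive quotients are the partial quotients a_0, a_1, ... (each step inverts the fractional part left over by the previous one):
  539 = 5*92 + 79, so a_0 = 5.
  92 = 1*79 + 13, so a_1 = 1.
  79 = 6*13 + 1, so a_2 = 6.
  13 = 13*1 + 0, so a_3 = 13.
The remainder reaches 0 after 4 divisions, so the expansion has 4 partial quotients, read off in order.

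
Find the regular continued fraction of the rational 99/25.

[3; 1, 24]

Run the Euclidean algorithm on 99 and 25; the successive quotients are the partial quotients a_0, a_1, ... (each step inverts the fractional part left over by the previous one):
  99 = 3*25 + 24, so a_0 = 3.
  25 = 1*24 + 1, so a_1 = 1.
  24 = 24*1 + 0, so a_2 = 24.
The remainder reaches 0 after 3 divisions, so the expansion has 3 partial quotients, read off in order.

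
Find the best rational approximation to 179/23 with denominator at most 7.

Expand x = 179/23 as a continued fraction with the Euclidean algorithm:
  179 = 7*23 + 18, so a_0 = 7.
  23 = 1*18 + 5, so a_1 = 1.
  18 = 3*5 + 3, so a_2 = 3.
  5 = 1*3 + 2, so a_3 = 1.
  3 = 1*2 + 1, so a_4 = 1.
  2 = 2*1 + 0, so a_5 = 2.
so x = [7; 1, 3, 1, 1, 2].
Convergents (p_i = a_i*p_{i-1} + p_{i-2}, q_i = a_i*q_{i-1} + q_{i-2} with p_{-2}=0, p_{-1}=1, q_{-2}=1, q_{-1}=0), until the denominator exceeds 7:
  i=0: a_0=7, p_0 = 7*1 + 0 = 7, q_0 = 7*0 + 1 = 1.
  i=1: a_1=1, p_1 = 1*7 + 1 = 8, q_1 = 1*1 + 0 = 1.
  i=2: a_2=3, p_2 = 3*8 + 7 = 31, q_2 = 3*1 + 1 = 4.
  i=3: a_3=1, p_3 = 1*31 + 8 = 39, q_3 = 1*4 + 1 = 5.
  i=4: a_4=1, p_4 = 1*39 + 31 = 70, q_4 = 1*5 + 4 = 9.
q_4 = 9 > 7, so the last convergent with denominator <= 7 is p_3/q_3 = 39/5.
The closest fraction with denominator <= 7 is either p_3/q_3 or the intermediate fraction (k*p_3 + p_2)/(k*q_3 + q_2) with the largest k >= 1 whose denominator stays <= 7; these approach x as k grows, and every other convergent or intermediate fraction in range is farther away.
Largest k: floor((7 - q_2)/q_3) = floor((7 - 4)/5) = 0.
Since k = 0, no intermediate fraction beyond p_3/q_3 has denominator <= 7, so the convergent 39/5 is the closest (its error is |179*5 - 39*23|/(23*5) = 2/115).

39/5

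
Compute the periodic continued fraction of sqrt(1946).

[44; (8, 1, 4, 3, 3, 12, 3, 3, 4, 1, 8, 88)]

Write x_i = (sqrt(1946) + m_i)/d_i with (m_0, d_0) = (0, 1). a_0 = floor(sqrt(1946)) = 44, since 44^2 = 1936 <= 1946 < 2025 = 45^2.
Iterate m_{i+1} = d_i*a_i - m_i, d_{i+1} = (1946 - m_{i+1}^2)/d_i, a_{i+1} = floor((a_0 + m_{i+1})/d_{i+1}):
  m_1 = 1*44 - 0 = 44, d_1 = (1946 - 44^2)/1 = 10/1 = 10, a_1 = floor((44 + 44)/10) = 8.
  m_2 = 10*8 - 44 = 36, d_2 = (1946 - 36^2)/10 = 650/10 = 65, a_2 = floor((44 + 36)/65) = 1.
  m_3 = 65*1 - 36 = 29, d_3 = (1946 - 29^2)/65 = 1105/65 = 17, a_3 = floor((44 + 29)/17) = 4.
  m_4 = 17*4 - 29 = 39, d_4 = (1946 - 39^2)/17 = 425/17 = 25, a_4 = floor((44 + 39)/25) = 3.
  m_5 = 25*3 - 39 = 36, d_5 = (1946 - 36^2)/25 = 650/25 = 26, a_5 = floor((44 + 36)/26) = 3.
  m_6 = 26*3 - 36 = 42, d_6 = (1946 - 42^2)/26 = 182/26 = 7, a_6 = floor((44 + 42)/7) = 12.
  m_7 = 7*12 - 42 = 42, d_7 = (1946 - 42^2)/7 = 182/7 = 26, a_7 = floor((44 + 42)/26) = 3.
  m_8 = 26*3 - 42 = 36, d_8 = (1946 - 36^2)/26 = 650/26 = 25, a_8 = floor((44 + 36)/25) = 3.
  m_9 = 25*3 - 36 = 39, d_9 = (1946 - 39^2)/25 = 425/25 = 17, a_9 = floor((44 + 39)/17) = 4.
  m_10 = 17*4 - 39 = 29, d_10 = (1946 - 29^2)/17 = 1105/17 = 65, a_10 = floor((44 + 29)/65) = 1.
  m_11 = 65*1 - 29 = 36, d_11 = (1946 - 36^2)/65 = 650/65 = 10, a_11 = floor((44 + 36)/10) = 8.
  m_12 = 10*8 - 36 = 44, d_12 = (1946 - 44^2)/10 = 10/10 = 1, a_12 = floor((44 + 44)/1) = 88.
  m_13 = 1*88 - 44 = 44, d_13 = (1946 - 44^2)/1 = 10/1 = 10: (m_13, d_13) = (m_1, d_1) = (44, 10), so from here the quotients repeat a_1, ..., a_12; the period length is 12.
Hence the expansion of sqrt(1946) is a_0 = 44 followed by the repeating block 8, 1, 4, 3, 3, 12, 3, 3, 4, 1, 8, 88 (period 12).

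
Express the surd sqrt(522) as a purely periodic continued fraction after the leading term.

Write x_i = (sqrt(522) + m_i)/d_i with (m_0, d_0) = (0, 1). a_0 = floor(sqrt(522)) = 22, since 22^2 = 484 <= 522 < 529 = 23^2.
Iterate m_{i+1} = d_i*a_i - m_i, d_{i+1} = (522 - m_{i+1}^2)/d_i, a_{i+1} = floor((a_0 + m_{i+1})/d_{i+1}):
  m_1 = 1*22 - 0 = 22, d_1 = (522 - 22^2)/1 = 38/1 = 38, a_1 = floor((22 + 22)/38) = 1.
  m_2 = 38*1 - 22 = 16, d_2 = (522 - 16^2)/38 = 266/38 = 7, a_2 = floor((22 + 16)/7) = 5.
  m_3 = 7*5 - 16 = 19, d_3 = (522 - 19^2)/7 = 161/7 = 23, a_3 = floor((22 + 19)/23) = 1.
  m_4 = 23*1 - 19 = 4, d_4 = (522 - 4^2)/23 = 506/23 = 22, a_4 = floor((22 + 4)/22) = 1.
  m_5 = 22*1 - 4 = 18, d_5 = (522 - 18^2)/22 = 198/22 = 9, a_5 = floor((22 + 18)/9) = 4.
  m_6 = 9*4 - 18 = 18, d_6 = (522 - 18^2)/9 = 198/9 = 22, a_6 = floor((22 + 18)/22) = 1.
  m_7 = 22*1 - 18 = 4, d_7 = (522 - 4^2)/22 = 506/22 = 23, a_7 = floor((22 + 4)/23) = 1.
  m_8 = 23*1 - 4 = 19, d_8 = (522 - 19^2)/23 = 161/23 = 7, a_8 = floor((22 + 19)/7) = 5.
  m_9 = 7*5 - 19 = 16, d_9 = (522 - 16^2)/7 = 266/7 = 38, a_9 = floor((22 + 16)/38) = 1.
  m_10 = 38*1 - 16 = 22, d_10 = (522 - 22^2)/38 = 38/38 = 1, a_10 = floor((22 + 22)/1) = 44.
  m_11 = 1*44 - 22 = 22, d_11 = (522 - 22^2)/1 = 38/1 = 38: (m_11, d_11) = (m_1, d_1) = (22, 38), so from here the quotients repeat a_1, ..., a_10; the period length is 10.
Hence the expansion of sqrt(522) is a_0 = 22 followed by the repeating block 1, 5, 1, 1, 4, 1, 1, 5, 1, 44 (period 10).

[22; (1, 5, 1, 1, 4, 1, 1, 5, 1, 44)]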